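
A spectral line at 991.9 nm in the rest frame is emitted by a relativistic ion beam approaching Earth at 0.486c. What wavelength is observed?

Relativistic Doppler for wavelength: λ' = λ₀ · √((1 − β)/(1 + β)).
λ' = 991.9 × √(0.5140/1.4860) = 991.9 × 0.58813 ≈ 583.4 nm.

583.4 nm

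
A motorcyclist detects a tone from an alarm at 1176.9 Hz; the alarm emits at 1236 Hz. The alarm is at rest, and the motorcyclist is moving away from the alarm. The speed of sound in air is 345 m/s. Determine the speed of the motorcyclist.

16.5 m/s

f' = f · (v − v_o)/v ⇒ v_o = v · |f'/f − 1|.
v_o = 345 × |1176.9/1236 − 1| = 345 × 0.04782 ≈ 16.5 m/s.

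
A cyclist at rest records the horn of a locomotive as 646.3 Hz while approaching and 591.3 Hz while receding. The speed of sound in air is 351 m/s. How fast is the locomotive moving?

f₁/f₂ = (v + v_s)/(v − v_s), so v_s = v · (f₁ − f₂)/(f₁ + f₂).
v_s = 351 × (646.3 − 591.3)/(646.3 + 591.3) = 351 × 55.0/1237.6 ≈ 15.6 m/s.

15.6 m/s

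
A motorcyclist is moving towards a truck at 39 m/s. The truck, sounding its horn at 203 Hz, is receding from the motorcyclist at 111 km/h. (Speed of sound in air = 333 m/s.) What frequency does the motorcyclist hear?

111 km/h = 30.83 m/s.
With source receding and observer approaching, f' = f · (v + v_o)/(v + v_s).
f' = 203 × (333 + 39)/(333 + 30.83) = 203 × 372/363.83 ≈ 208 Hz.

208 Hz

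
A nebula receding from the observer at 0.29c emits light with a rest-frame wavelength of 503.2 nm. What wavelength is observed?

Relativistic Doppler for wavelength: λ' = λ₀ · √((1 + β)/(1 − β)).
λ' = 503.2 × √(1.2900/0.7100) = 503.2 × 1.34792 ≈ 678.3 nm.

678.3 nm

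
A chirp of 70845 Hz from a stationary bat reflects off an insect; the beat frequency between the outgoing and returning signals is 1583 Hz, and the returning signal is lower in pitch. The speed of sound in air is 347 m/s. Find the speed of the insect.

3.9 m/s

Double Doppler shift off a moving reflector: f₂ = f₀ · (v + u)/(v − u) (u > 0 toward emitter).
Returning signal is lower, so f₂ = f₀ − Δf = 70845 − 1583 = 69262 Hz.
Rearranging, u = v · (f₂ − f₀)/(f₂ + f₀) = 347 × -1583/140107 ≈ -3.9 m/s.
So the insect is moving at 3.9 m/s away from the emitter.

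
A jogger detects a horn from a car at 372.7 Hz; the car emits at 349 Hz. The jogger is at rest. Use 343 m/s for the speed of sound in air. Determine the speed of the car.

f' > f, so the car is approaching.
f' = f · v/(v − v_s) ⇒ v_s = v · |1 − f/f'|.
v_s = 343 × |1 − 349/372.7| = 343 × 0.06359 ≈ 21.8 m/s.

21.8 m/s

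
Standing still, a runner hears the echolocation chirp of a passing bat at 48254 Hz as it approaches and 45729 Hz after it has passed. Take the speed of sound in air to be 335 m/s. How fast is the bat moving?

f₁/f₂ = (v + v_s)/(v − v_s), so v_s = v · (f₁ − f₂)/(f₁ + f₂).
v_s = 335 × (48254 − 45729)/(48254 + 45729) = 335 × 2525/93983 ≈ 9.0 m/s.

9.0 m/s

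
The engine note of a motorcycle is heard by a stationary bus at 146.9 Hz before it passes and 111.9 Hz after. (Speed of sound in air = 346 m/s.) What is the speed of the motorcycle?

47 m/s

f₁/f₂ = (v + v_s)/(v − v_s), so v_s = v · (f₁ − f₂)/(f₁ + f₂).
v_s = 346 × (146.9 − 111.9)/(146.9 + 111.9) = 346 × 35.0/258.8 ≈ 47 m/s.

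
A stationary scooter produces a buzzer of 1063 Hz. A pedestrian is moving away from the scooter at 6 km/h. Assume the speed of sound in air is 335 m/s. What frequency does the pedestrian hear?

6 km/h = 1.667 m/s.
Only the observer moves, away from the source, so f' = f · (v − v_o)/v.
f' = 1063 × (335 − 1.667)/335 = 1063 × 333.33/335 ≈ 1058 Hz.

1058 Hz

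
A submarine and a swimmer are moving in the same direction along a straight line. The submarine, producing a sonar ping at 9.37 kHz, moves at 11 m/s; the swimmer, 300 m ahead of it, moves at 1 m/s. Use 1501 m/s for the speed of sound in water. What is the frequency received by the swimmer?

9.43 kHz

The swimmer is ahead, so the submarine is moving toward it while the swimmer is moving away from the submarine.
Both move, so f' = f · (v − v_o)/(v − v_s).
f' = 9.37 × (1501 − 1)/(1501 − 11) = 9.37 × 1500/1490 ≈ 9.43 kHz.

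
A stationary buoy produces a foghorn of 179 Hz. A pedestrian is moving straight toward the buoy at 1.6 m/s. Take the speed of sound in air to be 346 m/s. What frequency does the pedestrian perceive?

Only the observer moves, toward the source, so f' = f · (v + v_o)/v.
f' = 179 × (346 + 1.6)/346 = 179 × 347.6/346 ≈ 180 Hz.

180 Hz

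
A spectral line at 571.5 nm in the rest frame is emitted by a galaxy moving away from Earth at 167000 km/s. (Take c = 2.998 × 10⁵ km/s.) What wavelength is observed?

1071.5 nm

β = v/c = 167000/299800 = 0.5570.
Relativistic Doppler for wavelength: λ' = λ₀ · √((1 + β)/(1 − β)).
λ' = 571.5 × √(1.5570/0.4430) = 571.5 × 1.87485 ≈ 1071.5 nm.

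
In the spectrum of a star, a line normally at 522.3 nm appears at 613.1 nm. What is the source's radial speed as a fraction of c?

λ'/λ₀ = 1.1738 > 1 (redshift), so the source is receding.
λ'/λ₀ = √((1 + β)/(1 − β)) for a receding source ⇒ β = (r² − 1)/(r² + 1) with r = λ'/λ₀.
β = (1.3779 − 1)/(1.3779 + 1) ≈ 0.159.

0.159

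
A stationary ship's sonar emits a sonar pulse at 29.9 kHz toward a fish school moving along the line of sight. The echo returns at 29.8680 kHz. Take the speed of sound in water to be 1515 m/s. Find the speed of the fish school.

Double Doppler shift off a moving reflector: f₂ = f₀ · (v + u)/(v − u) (u > 0 toward emitter).
Rearranging, u = v · (f₂ − f₀)/(f₂ + f₀) = 1515 × -0.0320/59.7680 ≈ -0.81 m/s.
So the fish school is moving at 0.81 m/s away from the emitter.

0.81 m/s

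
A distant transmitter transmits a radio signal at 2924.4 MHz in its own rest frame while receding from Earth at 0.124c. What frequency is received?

Relativistic Doppler for frequency: f' = f₀ · √((1 − β)/(1 + β)).
f' = 2924.4 × √(0.8760/1.1240) = 2924.4 × 0.88281 ≈ 2581.7 MHz.

2581.7 MHz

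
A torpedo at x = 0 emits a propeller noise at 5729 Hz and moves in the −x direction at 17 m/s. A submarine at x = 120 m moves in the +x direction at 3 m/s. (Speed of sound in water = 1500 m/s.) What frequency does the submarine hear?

The observer lies on the +x side, so the source is heading away from the observer and the observer is heading away from the source.
General Doppler shift: f' = f · (v − v_o)/(v + v_s).
f' = 5729 × (1500 − 3)/(1500 + 17) = 5729 × 1497/1517 ≈ 5653 Hz.

5653 Hz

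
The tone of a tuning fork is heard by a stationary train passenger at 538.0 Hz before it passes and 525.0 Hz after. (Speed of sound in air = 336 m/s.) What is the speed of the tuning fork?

4.1 m/s

f₁/f₂ = (v + v_s)/(v − v_s), so v_s = v · (f₁ − f₂)/(f₁ + f₂).
v_s = 336 × (538.0 − 525.0)/(538.0 + 525.0) = 336 × 13.0/1063.0 ≈ 4.1 m/s.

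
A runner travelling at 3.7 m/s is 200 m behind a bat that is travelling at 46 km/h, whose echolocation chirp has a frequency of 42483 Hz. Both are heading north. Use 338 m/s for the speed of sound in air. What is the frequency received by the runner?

41384 Hz

46 km/h = 12.78 m/s.
The runner is behind, so the bat is moving away from it while the runner is moving toward the bat.
General Doppler shift: f' = f · (v + v_o)/(v + v_s).
f' = 42483 × (338 + 3.7)/(338 + 12.78) = 42483 × 341.7/350.78 ≈ 41384 Hz.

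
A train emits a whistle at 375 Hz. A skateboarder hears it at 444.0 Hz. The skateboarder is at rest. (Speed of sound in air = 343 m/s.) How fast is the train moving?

f' > f, so the train is approaching.
f' = f · v/(v − v_s) ⇒ v_s = v · |1 − f/f'|.
v_s = 343 × |1 − 375/444.0| = 343 × 0.1554 ≈ 53 m/s.

53 m/s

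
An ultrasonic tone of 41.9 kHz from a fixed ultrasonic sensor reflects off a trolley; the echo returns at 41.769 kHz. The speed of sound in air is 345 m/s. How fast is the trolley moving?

0.54 m/s

Double Doppler shift off a moving reflector: f₂ = f₀ · (v + u)/(v − u) (u > 0 toward emitter).
Rearranging, u = v · (f₂ − f₀)/(f₂ + f₀) = 345 × -0.131/83.669 ≈ -0.54 m/s.
So the trolley is moving at 0.54 m/s away from the emitter.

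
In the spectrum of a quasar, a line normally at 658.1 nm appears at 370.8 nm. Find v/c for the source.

0.518

λ'/λ₀ = 0.5634 < 1 (blueshift), so the source is approaching.
λ'/λ₀ = √((1 − β)/(1 + β)) for an approaching source ⇒ β = (1 − r²)/(1 + r²) with r = λ'/λ₀.
β = (1 − 0.3175)/(1 + 0.3175) ≈ 0.518.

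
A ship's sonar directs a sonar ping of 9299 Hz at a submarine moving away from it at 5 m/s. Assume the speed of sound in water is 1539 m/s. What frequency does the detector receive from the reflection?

9239 Hz

The submarine first receives the wave as a moving observer: f₁ = f₀ · (v − u)/v = 9299 × (1539 − 5)/1539 ≈ 9269 Hz.
The reflection then acts as a moving source: f₂ = f₁ · v/(v + u) ≈ 9239 Hz.
Equivalently f₂ = f₀ · (v − u)/(v + u).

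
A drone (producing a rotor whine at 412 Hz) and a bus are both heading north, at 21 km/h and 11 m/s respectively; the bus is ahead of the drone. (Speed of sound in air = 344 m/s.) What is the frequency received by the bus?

406 Hz

21 km/h = 5.833 m/s.
The bus is ahead, so the drone is moving toward it while the bus is moving away from the drone.
General Doppler shift: f' = f · (v − v_o)/(v − v_s).
f' = 412 × (344 − 11)/(344 − 5.833) = 412 × 333/338.17 ≈ 406 Hz.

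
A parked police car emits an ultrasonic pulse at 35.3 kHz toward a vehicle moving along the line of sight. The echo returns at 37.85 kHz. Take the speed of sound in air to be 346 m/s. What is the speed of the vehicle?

12.1 m/s

Double Doppler shift off a moving reflector: f₂ = f₀ · (v + u)/(v − u) (u > 0 toward emitter).
Rearranging, u = v · (f₂ − f₀)/(f₂ + f₀) = 346 × 2.55/73.15 ≈ 12.1 m/s.
So the vehicle is moving at 12.1 m/s toward the emitter.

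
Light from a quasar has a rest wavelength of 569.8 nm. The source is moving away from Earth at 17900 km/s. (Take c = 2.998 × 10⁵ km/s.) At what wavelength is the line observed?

604.9 nm

β = v/c = 17900/299800 = 0.0597.
Relativistic Doppler for wavelength: λ' = λ₀ · √((1 + β)/(1 − β)).
λ' = 569.8 × √(1.0597/0.9403) = 569.8 × 1.06160 ≈ 604.9 nm.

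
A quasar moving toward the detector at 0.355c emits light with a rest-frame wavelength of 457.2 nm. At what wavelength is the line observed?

315.4 nm

Relativistic Doppler for wavelength: λ' = λ₀ · √((1 − β)/(1 + β)).
λ' = 457.2 × √(0.6450/1.3550) = 457.2 × 0.68994 ≈ 315.4 nm.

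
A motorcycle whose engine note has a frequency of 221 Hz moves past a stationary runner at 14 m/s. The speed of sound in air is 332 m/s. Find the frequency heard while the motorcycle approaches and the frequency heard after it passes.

Approaching: f₁ = f · v/(v − v_s) = 221 × 332/318 ≈ 231 Hz.
Receding: f₂ = f · v/(v + v_s) = 221 × 332/346 ≈ 212 Hz.

231 Hz approaching; 212 Hz receding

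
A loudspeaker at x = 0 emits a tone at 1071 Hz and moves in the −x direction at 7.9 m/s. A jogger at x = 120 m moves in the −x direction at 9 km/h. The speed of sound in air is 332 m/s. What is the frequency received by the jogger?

1054 Hz

9 km/h = 2.5 m/s.
The observer lies on the +x side, so the source is heading away from the observer and the observer is heading toward the source.
General Doppler shift: f' = f · (v + v_o)/(v + v_s).
f' = 1071 × (332 + 2.5)/(332 + 7.9) = 1071 × 334.5/339.9 ≈ 1054 Hz.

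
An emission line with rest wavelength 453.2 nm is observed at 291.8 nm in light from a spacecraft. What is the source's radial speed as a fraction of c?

0.414c

λ'/λ₀ = 0.6439 < 1 (blueshift), so the source is approaching.
λ'/λ₀ = √((1 − β)/(1 + β)) for an approaching source ⇒ β = (1 − r²)/(1 + r²) with r = λ'/λ₀.
β = (1 − 0.4146)/(1 + 0.4146) ≈ 0.414.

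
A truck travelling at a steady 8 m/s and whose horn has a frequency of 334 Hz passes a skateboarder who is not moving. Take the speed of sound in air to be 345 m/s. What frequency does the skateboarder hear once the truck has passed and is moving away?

Receding: f₂ = f · v/(v + v_s) = 334 × 345/353 ≈ 326 Hz.

326 Hz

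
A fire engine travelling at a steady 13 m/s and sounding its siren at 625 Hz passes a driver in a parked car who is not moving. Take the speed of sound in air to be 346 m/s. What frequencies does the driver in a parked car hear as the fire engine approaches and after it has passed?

649 Hz approaching; 602 Hz receding

Approaching: f₁ = f · v/(v − v_s) = 625 × 346/333 ≈ 649 Hz.
Receding: f₂ = f · v/(v + v_s) = 625 × 346/359 ≈ 602 Hz.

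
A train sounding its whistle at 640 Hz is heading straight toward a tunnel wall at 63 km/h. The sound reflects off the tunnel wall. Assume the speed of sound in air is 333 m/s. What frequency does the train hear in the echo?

711 Hz

63 km/h = 17.5 m/s.
The tunnel wall receives the sound from a moving source: f₁ = f₀ · v/(v − v_e) = 640 × 333/315.5 ≈ 675 Hz.
On the return leg the train is a moving observer: f₂ = f₁ · (v + v_e)/v = 675 × 350.5/333 ≈ 711 Hz.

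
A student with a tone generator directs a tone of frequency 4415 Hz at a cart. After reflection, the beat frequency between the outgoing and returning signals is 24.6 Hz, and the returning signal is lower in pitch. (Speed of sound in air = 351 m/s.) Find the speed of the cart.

0.98 m/s

Double Doppler shift off a moving reflector: f₂ = f₀ · (v + u)/(v − u) (u > 0 toward emitter).
Returning signal is lower, so f₂ = f₀ − Δf = 4415 − 24.6 = 4390.4 Hz.
Rearranging, u = v · (f₂ − f₀)/(f₂ + f₀) = 351 × -24.6/8805.4 ≈ -0.98 m/s.
So the cart is moving at 0.98 m/s away from the emitter.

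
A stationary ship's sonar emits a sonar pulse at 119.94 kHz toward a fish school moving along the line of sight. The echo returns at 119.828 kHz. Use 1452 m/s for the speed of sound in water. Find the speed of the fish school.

0.68 m/s

Double Doppler shift off a moving reflector: f₂ = f₀ · (v + u)/(v − u) (u > 0 toward emitter).
Rearranging, u = v · (f₂ − f₀)/(f₂ + f₀) = 1452 × -0.112/239.768 ≈ -0.68 m/s.
So the fish school is moving at 0.68 m/s away from the emitter.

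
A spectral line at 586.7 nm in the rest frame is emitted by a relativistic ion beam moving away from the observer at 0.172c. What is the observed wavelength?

698.0 nm

Relativistic Doppler for wavelength: λ' = λ₀ · √((1 + β)/(1 − β)).
λ' = 586.7 × √(1.1720/0.8280) = 586.7 × 1.18973 ≈ 698.0 nm.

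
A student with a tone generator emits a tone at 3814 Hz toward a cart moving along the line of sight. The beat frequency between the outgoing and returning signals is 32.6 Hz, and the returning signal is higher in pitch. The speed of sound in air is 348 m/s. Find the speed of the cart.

1.48 m/s

Double Doppler shift off a moving reflector: f₂ = f₀ · (v + u)/(v − u) (u > 0 toward emitter).
Returning signal is higher, so f₂ = f₀ + Δf = 3814 + 32.6 = 3846.6 Hz.
Rearranging, u = v · (f₂ − f₀)/(f₂ + f₀) = 348 × 32.6/7660.6 ≈ 1.48 m/s.
So the cart is moving at 1.48 m/s toward the emitter.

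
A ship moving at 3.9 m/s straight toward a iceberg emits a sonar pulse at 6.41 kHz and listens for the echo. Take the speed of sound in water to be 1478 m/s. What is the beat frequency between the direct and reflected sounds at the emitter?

The iceberg receives the sound from a moving source: f₁ = f₀ · v/(v − v_e) = 6.41 × 1478/1474.1 ≈ 6.4270 kHz.
On the return leg the ship is a moving observer: f₂ = f₁ · (v + v_e)/v = 6.4270 × 1481.9/1478 ≈ 6.4439 kHz.
Equivalently f₂ = f₀ · (v + v_e)/(v − v_e).
Beat against the emitted tone (with f₀ = 6410 Hz): |f₂ − f₀| = 2v_e·f₀/(v − v_e) = 2 × 3.9 × 6410/1474.1 ≈ 33.9 Hz.

33.9 Hz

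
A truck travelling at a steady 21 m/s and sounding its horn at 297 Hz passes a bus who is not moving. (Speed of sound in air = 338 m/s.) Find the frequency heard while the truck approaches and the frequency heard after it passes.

317 Hz approaching; 280 Hz receding

Approaching: f₁ = f · v/(v − v_s) = 297 × 338/317 ≈ 317 Hz.
Receding: f₂ = f · v/(v + v_s) = 297 × 338/359 ≈ 280 Hz.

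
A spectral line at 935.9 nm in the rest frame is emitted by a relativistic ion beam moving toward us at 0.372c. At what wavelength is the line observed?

633.2 nm

Relativistic Doppler for wavelength: λ' = λ₀ · √((1 − β)/(1 + β)).
λ' = 935.9 × √(0.6280/1.3720) = 935.9 × 0.67655 ≈ 633.2 nm.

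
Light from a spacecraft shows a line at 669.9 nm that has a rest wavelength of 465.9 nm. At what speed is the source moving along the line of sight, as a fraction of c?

λ'/λ₀ = 1.4379 > 1 (redshift), so the source is receding.
λ'/λ₀ = √((1 + β)/(1 − β)) for a receding source ⇒ β = (r² − 1)/(r² + 1) with r = λ'/λ₀.
β = (2.0674 − 1)/(2.0674 + 1) ≈ 0.348.

0.348c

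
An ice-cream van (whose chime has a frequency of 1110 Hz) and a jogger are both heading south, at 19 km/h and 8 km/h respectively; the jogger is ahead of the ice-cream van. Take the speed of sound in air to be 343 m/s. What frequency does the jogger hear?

19 km/h = 5.278 m/s; 8 km/h = 2.222 m/s.
The jogger is ahead, so the ice-cream van is moving toward it while the jogger is moving away from the ice-cream van.
General Doppler shift: f' = f · (v − v_o)/(v − v_s).
f' = 1110 × (343 − 2.222)/(343 − 5.278) = 1110 × 340.78/337.72 ≈ 1120 Hz.

1120 Hz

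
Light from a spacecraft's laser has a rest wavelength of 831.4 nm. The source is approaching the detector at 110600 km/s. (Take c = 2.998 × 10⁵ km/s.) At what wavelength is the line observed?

β = v/c = 110600/299800 = 0.3689.
Relativistic Doppler for wavelength: λ' = λ₀ · √((1 − β)/(1 + β)).
λ' = 831.4 × √(0.6311/1.3689) = 831.4 × 0.67898 ≈ 564.5 nm.

564.5 nm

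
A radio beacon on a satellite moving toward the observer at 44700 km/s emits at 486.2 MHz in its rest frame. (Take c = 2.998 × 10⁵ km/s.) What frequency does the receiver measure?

β = v/c = 44700/299800 = 0.1491.
Relativistic Doppler for frequency: f' = f₀ · √((1 + β)/(1 − β)).
f' = 486.2 × √(1.1491/0.8509) = 486.2 × 1.16209 ≈ 565.0 MHz.

565.0 MHz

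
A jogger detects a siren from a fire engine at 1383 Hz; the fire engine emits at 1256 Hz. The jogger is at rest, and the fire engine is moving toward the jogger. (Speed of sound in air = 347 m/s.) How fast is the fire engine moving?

f' = f · v/(v − v_s) ⇒ v_s = v · |1 − f/f'|.
v_s = 347 × |1 − 1256/1383| = 347 × 0.09183 ≈ 32 m/s.

32 m/s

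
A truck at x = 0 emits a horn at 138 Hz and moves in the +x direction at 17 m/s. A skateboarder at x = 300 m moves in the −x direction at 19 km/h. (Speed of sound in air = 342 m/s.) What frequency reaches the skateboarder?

19 km/h = 5.278 m/s.
The observer lies on the +x side, so the source is heading toward the observer and the observer is heading toward the source.
General Doppler shift: f' = f · (v + v_o)/(v − v_s).
f' = 138 × (342 + 5.278)/(342 − 17) = 138 × 347.28/325 ≈ 147 Hz.

147 Hz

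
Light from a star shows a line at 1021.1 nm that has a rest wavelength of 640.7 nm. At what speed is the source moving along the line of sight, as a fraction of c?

0.435c

λ'/λ₀ = 1.5937 > 1 (redshift), so the source is receding.
λ'/λ₀ = √((1 + β)/(1 − β)) for a receding source ⇒ β = (r² − 1)/(r² + 1) with r = λ'/λ₀.
β = (2.5400 − 1)/(2.5400 + 1) ≈ 0.435.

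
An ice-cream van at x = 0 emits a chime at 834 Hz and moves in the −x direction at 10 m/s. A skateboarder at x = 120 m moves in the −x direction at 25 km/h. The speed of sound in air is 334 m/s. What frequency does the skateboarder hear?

827 Hz

25 km/h = 6.944 m/s.
The observer lies on the +x side, so the source is heading away from the observer and the observer is heading toward the source.
Both move, so f' = f · (v + v_o)/(v + v_s).
f' = 834 × (334 + 6.944)/(334 + 10) = 834 × 340.94/344 ≈ 827 Hz.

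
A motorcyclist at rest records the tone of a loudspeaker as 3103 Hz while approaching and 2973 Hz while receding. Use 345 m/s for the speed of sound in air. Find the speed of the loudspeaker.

f₁/f₂ = (v + v_s)/(v − v_s), so v_s = v · (f₁ − f₂)/(f₁ + f₂).
v_s = 345 × (3103 − 2973)/(3103 + 2973) = 345 × 130/6076 ≈ 7.4 m/s.

7.4 m/s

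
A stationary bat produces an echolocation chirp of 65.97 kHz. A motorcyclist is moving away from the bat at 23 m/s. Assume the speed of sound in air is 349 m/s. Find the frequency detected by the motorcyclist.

Moving observer, stationary source: f' = f · (v − v_o)/v.
f' = 65.97 × (349 − 23)/349 = 65.97 × 326/349 ≈ 61.6 kHz.

61.6 kHz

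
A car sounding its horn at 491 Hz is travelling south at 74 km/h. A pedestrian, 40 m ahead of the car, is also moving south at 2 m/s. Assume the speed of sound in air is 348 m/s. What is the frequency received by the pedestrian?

519 Hz

74 km/h = 20.56 m/s.
The pedestrian is ahead, so the car is moving toward it while the pedestrian is moving away from the car.
Both move, so f' = f · (v − v_o)/(v − v_s).
f' = 491 × (348 − 2)/(348 − 20.56) = 491 × 346/327.44 ≈ 519 Hz.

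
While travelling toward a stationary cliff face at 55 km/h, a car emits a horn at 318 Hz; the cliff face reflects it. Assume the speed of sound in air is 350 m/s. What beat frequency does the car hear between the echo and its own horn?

55 km/h = 15.28 m/s.
The cliff face receives the sound from a moving source: f₁ = f₀ · v/(v − v_e) = 318 × 350/334.72 ≈ 332.5 Hz.
On the return leg the car is a moving observer: f₂ = f₁ · (v + v_e)/v = 332.5 × 365.28/350 ≈ 347.0 Hz.
Beat against the emitted tone: |f₂ − f₀| = 2v_e·f₀/(v − v_e) = 2 × 15.28 × 318/334.72 ≈ 29.0 Hz.

29.0 Hz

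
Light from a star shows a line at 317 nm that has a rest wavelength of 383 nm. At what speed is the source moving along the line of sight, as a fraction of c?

0.187

λ'/λ₀ = 0.8277 < 1 (blueshift), so the source is approaching.
λ'/λ₀ = √((1 − β)/(1 + β)) for an approaching source ⇒ β = (1 − r²)/(1 + r²) with r = λ'/λ₀.
β = (1 − 0.6850)/(1 + 0.6850) ≈ 0.187.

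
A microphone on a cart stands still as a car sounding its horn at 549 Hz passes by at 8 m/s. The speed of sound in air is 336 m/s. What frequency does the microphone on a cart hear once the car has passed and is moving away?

Receding: f₂ = f · v/(v + v_s) = 549 × 336/344 ≈ 536 Hz.

536 Hz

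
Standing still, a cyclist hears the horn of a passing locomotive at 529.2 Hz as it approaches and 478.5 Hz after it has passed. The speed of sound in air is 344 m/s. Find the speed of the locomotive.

f₁/f₂ = (v + v_s)/(v − v_s), so v_s = v · (f₁ − f₂)/(f₁ + f₂).
v_s = 344 × (529.2 − 478.5)/(529.2 + 478.5) = 344 × 50.7/1007.7 ≈ 17.3 m/s.

17.3 m/s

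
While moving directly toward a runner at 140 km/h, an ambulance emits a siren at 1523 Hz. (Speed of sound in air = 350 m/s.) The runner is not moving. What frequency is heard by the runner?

1713 Hz

140 km/h = 38.89 m/s.
Moving source, stationary observer: f' = f · v/(v − v_s) since the source is approaching.
f' = 1523 × 350/(350 − 38.89) = 1523 × 350/311.1 ≈ 1713 Hz.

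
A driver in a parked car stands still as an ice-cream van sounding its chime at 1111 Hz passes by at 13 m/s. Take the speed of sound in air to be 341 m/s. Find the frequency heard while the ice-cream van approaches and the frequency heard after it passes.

Approaching: f₁ = f · v/(v − v_s) = 1111 × 341/328 ≈ 1155 Hz.
Receding: f₂ = f · v/(v + v_s) = 1111 × 341/354 ≈ 1070 Hz.

1155 Hz approaching; 1070 Hz receding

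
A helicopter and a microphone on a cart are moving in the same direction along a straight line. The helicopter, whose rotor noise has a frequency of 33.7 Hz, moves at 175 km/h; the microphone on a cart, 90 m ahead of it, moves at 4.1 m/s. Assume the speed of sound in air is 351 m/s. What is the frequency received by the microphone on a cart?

175 km/h = 48.61 m/s.
The microphone on a cart is ahead, so the helicopter is moving toward it while the microphone on a cart is moving away from the helicopter.
Both move, so f' = f · (v − v_o)/(v − v_s).
f' = 33.7 × (351 − 4.1)/(351 − 48.61) = 33.7 × 346.9/302.39 ≈ 38.7 Hz.

38.7 Hz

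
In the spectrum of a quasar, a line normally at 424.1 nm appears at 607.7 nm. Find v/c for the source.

0.345c

λ'/λ₀ = 1.4329 > 1 (redshift), so the source is receding.
λ'/λ₀ = √((1 + β)/(1 − β)) for a receding source ⇒ β = (r² − 1)/(r² + 1) with r = λ'/λ₀.
β = (2.0533 − 1)/(2.0533 + 1) ≈ 0.345.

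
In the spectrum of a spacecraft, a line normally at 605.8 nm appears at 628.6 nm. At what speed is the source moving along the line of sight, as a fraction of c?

λ'/λ₀ = 1.0376 > 1 (redshift), so the source is receding.
λ'/λ₀ = √((1 + β)/(1 − β)) for a receding source ⇒ β = (r² − 1)/(r² + 1) with r = λ'/λ₀.
β = (1.0767 − 1)/(1.0767 + 1) ≈ 0.037.

0.037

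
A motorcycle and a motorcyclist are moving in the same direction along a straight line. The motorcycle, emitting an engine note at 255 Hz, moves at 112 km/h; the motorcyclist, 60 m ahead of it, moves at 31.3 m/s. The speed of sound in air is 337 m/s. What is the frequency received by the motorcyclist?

255 Hz

112 km/h = 31.11 m/s.
The motorcyclist is ahead, so the motorcycle is moving toward it while the motorcyclist is moving away from the motorcycle.
Both move, so f' = f · (v − v_o)/(v − v_s).
f' = 255 × (337 − 31.3)/(337 − 31.11) = 255 × 305.7/305.89 ≈ 255 Hz.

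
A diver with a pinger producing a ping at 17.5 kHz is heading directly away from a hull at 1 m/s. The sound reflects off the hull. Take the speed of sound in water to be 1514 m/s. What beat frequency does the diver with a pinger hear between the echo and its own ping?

23.1 Hz

The hull receives the sound from a moving source: f₁ = f₀ · v/(v + v_e) = 17.5 × 1514/1515 ≈ 17.4884 kHz.
On the return leg the diver with a pinger is a moving observer: f₂ = f₁ · (v − v_e)/v = 17.4884 × 1513/1514 ≈ 17.4769 kHz.
Equivalently f₂ = f₀ · (v − v_e)/(v + v_e).
Beat against the emitted tone (with f₀ = 17500 Hz): |f₂ − f₀| = 2v_e·f₀/(v + v_e) = 2 × 1 × 17500/1515 ≈ 23.1 Hz.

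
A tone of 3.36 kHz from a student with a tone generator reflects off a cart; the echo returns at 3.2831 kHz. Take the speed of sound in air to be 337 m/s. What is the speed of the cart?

Double Doppler shift off a moving reflector: f₂ = f₀ · (v + u)/(v − u) (u > 0 toward emitter).
Rearranging, u = v · (f₂ − f₀)/(f₂ + f₀) = 337 × -0.0769/6.6431 ≈ -3.9 m/s.
So the cart is moving at 3.9 m/s away from the emitter.

3.9 m/s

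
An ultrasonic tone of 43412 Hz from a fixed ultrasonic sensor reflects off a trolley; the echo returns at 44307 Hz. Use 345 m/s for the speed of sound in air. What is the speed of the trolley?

3.5 m/s

Double Doppler shift off a moving reflector: f₂ = f₀ · (v + u)/(v − u) (u > 0 toward emitter).
Rearranging, u = v · (f₂ − f₀)/(f₂ + f₀) = 345 × 895/87719 ≈ 3.5 m/s.
So the trolley is moving at 3.5 m/s toward the emitter.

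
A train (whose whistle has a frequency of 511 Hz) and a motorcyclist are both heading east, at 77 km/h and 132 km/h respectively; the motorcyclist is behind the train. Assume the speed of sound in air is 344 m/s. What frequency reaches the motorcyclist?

77 km/h = 21.39 m/s; 132 km/h = 36.67 m/s.
The motorcyclist is behind, so the train is moving away from it while the motorcyclist is moving toward the train.
Both move, so f' = f · (v + v_o)/(v + v_s).
f' = 511 × (344 + 36.67)/(344 + 21.39) = 511 × 380.67/365.39 ≈ 532 Hz.

532 Hz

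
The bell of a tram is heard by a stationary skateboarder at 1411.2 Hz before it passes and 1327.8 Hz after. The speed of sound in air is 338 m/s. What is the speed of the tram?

f₁/f₂ = (v + v_s)/(v − v_s), so v_s = v · (f₁ − f₂)/(f₁ + f₂).
v_s = 338 × (1411.2 − 1327.8)/(1411.2 + 1327.8) = 338 × 83.4/2739.0 ≈ 10.3 m/s.

10.3 m/s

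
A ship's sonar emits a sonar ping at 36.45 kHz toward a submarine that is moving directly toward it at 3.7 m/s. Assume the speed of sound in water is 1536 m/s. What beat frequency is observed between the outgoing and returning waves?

176 Hz

At the submarine (a moving observer), f₁ = f₀ · (v + u)/v = 36.45 × 1539.7/1536 ≈ 36.5378 kHz.
On reflection it acts as a source moving toward the stationary detector: f₂ = f₁ · v/(v − u) = 36.5378 × 1536/1532.3 ≈ 36.6260 kHz.
Equivalently f₂ = f₀ · (v + u)/(v − u).
Beat frequency (with f₀ = 36450 Hz): |f₂ − f₀| = 2u·f₀/(v − u) = 2 × 3.7 × 36450/1532.3 ≈ 176 Hz.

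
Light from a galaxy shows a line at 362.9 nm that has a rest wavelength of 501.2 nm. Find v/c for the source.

0.312

λ'/λ₀ = 0.7241 < 1 (blueshift), so the source is approaching.
λ'/λ₀ = √((1 − β)/(1 + β)) for an approaching source ⇒ β = (1 − r²)/(1 + r²) with r = λ'/λ₀.
β = (1 − 0.5243)/(1 + 0.5243) ≈ 0.312.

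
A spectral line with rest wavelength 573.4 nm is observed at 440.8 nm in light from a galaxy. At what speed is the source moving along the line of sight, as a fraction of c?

0.257

λ'/λ₀ = 0.7687 < 1 (blueshift), so the source is approaching.
λ'/λ₀ = √((1 − β)/(1 + β)) for an approaching source ⇒ β = (1 − r²)/(1 + r²) with r = λ'/λ₀.
β = (1 − 0.5910)/(1 + 0.5910) ≈ 0.257.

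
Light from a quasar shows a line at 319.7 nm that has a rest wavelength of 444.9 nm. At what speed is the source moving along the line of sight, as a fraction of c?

λ'/λ₀ = 0.7186 < 1 (blueshift), so the source is approaching.
λ'/λ₀ = √((1 − β)/(1 + β)) for an approaching source ⇒ β = (1 − r²)/(1 + r²) with r = λ'/λ₀.
β = (1 − 0.5164)/(1 + 0.5164) ≈ 0.319.

0.319c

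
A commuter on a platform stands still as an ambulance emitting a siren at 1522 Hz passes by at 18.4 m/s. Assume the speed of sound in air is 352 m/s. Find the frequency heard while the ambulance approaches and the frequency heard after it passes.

1606 Hz approaching; 1446 Hz receding

Approaching: f₁ = f · v/(v − v_s) = 1522 × 352/333.6 ≈ 1606 Hz.
Receding: f₂ = f · v/(v + v_s) = 1522 × 352/370.4 ≈ 1446 Hz.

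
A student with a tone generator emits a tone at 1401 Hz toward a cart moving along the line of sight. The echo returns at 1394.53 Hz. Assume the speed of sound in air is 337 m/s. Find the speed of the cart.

Double Doppler shift off a moving reflector: f₂ = f₀ · (v + u)/(v − u) (u > 0 toward emitter).
Rearranging, u = v · (f₂ − f₀)/(f₂ + f₀) = 337 × -6.47/2795.53 ≈ -0.78 m/s.
So the cart is moving at 0.78 m/s away from the emitter.

0.78 m/s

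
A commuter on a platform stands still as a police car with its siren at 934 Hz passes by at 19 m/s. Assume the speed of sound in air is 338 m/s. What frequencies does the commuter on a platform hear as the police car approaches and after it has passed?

990 Hz approaching; 884 Hz receding

Approaching: f₁ = f · v/(v − v_s) = 934 × 338/319 ≈ 990 Hz.
Receding: f₂ = f · v/(v + v_s) = 934 × 338/357 ≈ 884 Hz.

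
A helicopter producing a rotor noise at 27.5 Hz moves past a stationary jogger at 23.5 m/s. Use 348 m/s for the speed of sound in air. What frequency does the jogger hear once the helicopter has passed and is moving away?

Receding: f₂ = f · v/(v + v_s) = 27.5 × 348/371.5 ≈ 25.8 Hz.

25.8 Hz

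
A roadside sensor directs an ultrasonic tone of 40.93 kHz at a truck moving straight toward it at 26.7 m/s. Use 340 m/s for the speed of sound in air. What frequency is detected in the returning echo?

47.9 kHz

At the truck (a moving observer), f₁ = f₀ · (v + u)/v = 40.93 × 366.7/340 ≈ 44.1 kHz.
The reflection then acts as a moving source: f₂ = f₁ · v/(v − u) ≈ 47.9 kHz.
Equivalently f₂ = f₀ · (v + u)/(v − u).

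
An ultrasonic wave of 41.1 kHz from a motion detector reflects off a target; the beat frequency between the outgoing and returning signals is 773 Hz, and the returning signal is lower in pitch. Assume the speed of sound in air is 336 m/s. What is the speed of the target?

Double Doppler shift off a moving reflector: f₂ = f₀ · (v + u)/(v − u) (u > 0 toward emitter).
Returning signal is lower, so f₂ = f₀ − Δf = 41100 − 773 = 40327 Hz.
Rearranging, u = v · (f₂ − f₀)/(f₂ + f₀) = 336 × -773/81427 ≈ -3.2 m/s.
So the target is moving at 3.2 m/s away from the emitter.

3.2 m/s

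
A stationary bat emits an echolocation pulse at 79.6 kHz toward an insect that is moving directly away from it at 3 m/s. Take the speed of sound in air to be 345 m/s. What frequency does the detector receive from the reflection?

78.2 kHz

At the insect (a moving observer), f₁ = f₀ · (v − u)/v = 79.6 × 342/345 ≈ 78.9 kHz.
On reflection it acts as a source moving away from the stationary detector: f₂ = f₁ · v/(v + u) = 78.9 × 345/348 ≈ 78.2 kHz.
Equivalently f₂ = f₀ · (v − u)/(v + u).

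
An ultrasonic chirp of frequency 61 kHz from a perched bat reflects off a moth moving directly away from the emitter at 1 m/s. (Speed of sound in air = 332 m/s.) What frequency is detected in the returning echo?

60.6 kHz

The moth first receives the wave as a moving observer: f₁ = f₀ · (v − u)/v = 61 × (332 − 1)/332 ≈ 60.8 kHz.
On reflection it acts as a source moving away from the stationary detector: f₂ = f₁ · v/(v + u) = 60.8 × 332/333 ≈ 60.6 kHz.
Equivalently f₂ = f₀ · (v − u)/(v + u).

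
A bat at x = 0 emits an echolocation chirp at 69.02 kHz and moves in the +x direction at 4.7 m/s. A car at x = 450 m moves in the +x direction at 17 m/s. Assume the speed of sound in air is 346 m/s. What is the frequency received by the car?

66.5 kHz

The observer lies on the +x side, so the source is heading toward the observer and the observer is heading away from the source.
General Doppler shift: f' = f · (v − v_o)/(v − v_s).
f' = 69.02 × (346 − 17)/(346 − 4.7) = 69.02 × 329/341.3 ≈ 66.5 kHz.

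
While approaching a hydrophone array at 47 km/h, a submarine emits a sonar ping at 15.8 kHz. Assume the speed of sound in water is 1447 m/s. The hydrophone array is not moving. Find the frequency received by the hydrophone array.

47 km/h = 13.06 m/s.
Moving source, stationary observer: f' = f · v/(v − v_s) since the source is approaching.
f' = 15.8 × 1447/(1447 − 13.06) = 15.8 × 1447/1434 ≈ 15.94 kHz.

15.94 kHz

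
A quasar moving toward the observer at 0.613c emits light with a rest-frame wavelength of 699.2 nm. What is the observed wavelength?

Relativistic Doppler for wavelength: λ' = λ₀ · √((1 − β)/(1 + β)).
λ' = 699.2 × √(0.3870/1.6130) = 699.2 × 0.48982 ≈ 342.5 nm.

342.5 nm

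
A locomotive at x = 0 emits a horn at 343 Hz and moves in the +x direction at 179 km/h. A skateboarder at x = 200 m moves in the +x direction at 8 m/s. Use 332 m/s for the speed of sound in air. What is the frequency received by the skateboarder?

179 km/h = 49.72 m/s.
The observer lies on the +x side, so the source is heading toward the observer and the observer is heading away from the source.
General Doppler shift: f' = f · (v − v_o)/(v − v_s).
f' = 343 × (332 − 8)/(332 − 49.72) = 343 × 324/282.28 ≈ 394 Hz.

394 Hz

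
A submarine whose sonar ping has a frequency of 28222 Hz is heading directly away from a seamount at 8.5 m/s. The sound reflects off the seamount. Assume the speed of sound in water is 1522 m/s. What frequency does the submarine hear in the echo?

27909 Hz

The seamount receives the sound from a moving source: f₁ = f₀ · v/(v + v_e) = 28222 × 1522/1530.5 ≈ 28065 Hz.
On the return leg the submarine is a moving observer: f₂ = f₁ · (v − v_e)/v = 28065 × 1513.5/1522 ≈ 27909 Hz.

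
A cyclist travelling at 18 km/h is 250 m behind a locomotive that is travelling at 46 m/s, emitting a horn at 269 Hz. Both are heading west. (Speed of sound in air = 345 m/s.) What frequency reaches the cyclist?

18 km/h = 5 m/s.
The cyclist is behind, so the locomotive is moving away from it while the cyclist is moving toward the locomotive.
General Doppler shift: f' = f · (v + v_o)/(v + v_s).
f' = 269 × (345 + 5)/(345 + 46) = 269 × 350/391 ≈ 241 Hz.

241 Hz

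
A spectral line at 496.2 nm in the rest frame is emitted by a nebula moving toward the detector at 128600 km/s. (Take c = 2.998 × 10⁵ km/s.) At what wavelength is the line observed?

313.7 nm

β = v/c = 128600/299800 = 0.4290.
Relativistic Doppler for wavelength: λ' = λ₀ · √((1 − β)/(1 + β)).
λ' = 496.2 × √(0.5710/1.4290) = 496.2 × 0.63216 ≈ 313.7 nm.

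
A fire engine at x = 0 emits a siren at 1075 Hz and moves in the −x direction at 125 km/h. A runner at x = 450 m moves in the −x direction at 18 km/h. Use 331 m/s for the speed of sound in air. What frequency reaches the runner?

125 km/h = 34.72 m/s; 18 km/h = 5 m/s.
The observer lies on the +x side, so the source is heading away from the observer and the observer is heading toward the source.
General Doppler shift: f' = f · (v + v_o)/(v + v_s).
f' = 1075 × (331 + 5)/(331 + 34.72) = 1075 × 336/365.72 ≈ 988 Hz.

988 Hz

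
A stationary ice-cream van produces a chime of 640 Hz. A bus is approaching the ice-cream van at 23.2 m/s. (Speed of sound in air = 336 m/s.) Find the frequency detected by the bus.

Moving observer, stationary source: f' = f · (v + v_o)/v.
f' = 640 × (336 + 23.2)/336 = 640 × 359.2/336 ≈ 684 Hz.

684 Hz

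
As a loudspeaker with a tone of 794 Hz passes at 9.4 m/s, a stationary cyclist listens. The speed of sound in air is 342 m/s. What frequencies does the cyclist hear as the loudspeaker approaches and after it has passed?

Approaching: f₁ = f · v/(v − v_s) = 794 × 342/332.6 ≈ 816 Hz.
Receding: f₂ = f · v/(v + v_s) = 794 × 342/351.4 ≈ 773 Hz.

816 Hz approaching; 773 Hz receding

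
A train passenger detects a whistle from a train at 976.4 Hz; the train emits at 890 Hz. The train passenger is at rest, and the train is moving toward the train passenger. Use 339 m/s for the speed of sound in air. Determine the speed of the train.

30 m/s

f' = f · v/(v − v_s) ⇒ v_s = v · |1 − f/f'|.
v_s = 339 × |1 − 890/976.4| = 339 × 0.08849 ≈ 30 m/s.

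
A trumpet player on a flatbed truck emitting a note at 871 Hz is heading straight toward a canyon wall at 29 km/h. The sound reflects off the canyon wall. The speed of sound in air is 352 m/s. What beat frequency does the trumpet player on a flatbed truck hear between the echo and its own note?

29 km/h = 8.056 m/s.
The canyon wall receives the sound from a moving source: f₁ = f₀ · v/(v − v_e) = 871 × 352/343.94 ≈ 891.4 Hz.
On the return leg the trumpet player on a flatbed truck is a moving observer: f₂ = f₁ · (v + v_e)/v = 891.4 × 360.06/352 ≈ 911.8 Hz.
Equivalently f₂ = f₀ · (v + v_e)/(v − v_e).
Beat against the emitted tone: |f₂ − f₀| = 2v_e·f₀/(v − v_e) = 2 × 8.056 × 871/343.94 ≈ 40.8 Hz.

40.8 Hz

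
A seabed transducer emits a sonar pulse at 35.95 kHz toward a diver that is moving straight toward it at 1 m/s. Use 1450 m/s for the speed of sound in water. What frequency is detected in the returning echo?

36.0 kHz

At the diver (a moving observer), f₁ = f₀ · (v + u)/v = 35.95 × 1451/1450 ≈ 36.0 kHz.
The reflection then acts as a moving source: f₂ = f₁ · v/(v − u) ≈ 36.0 kHz.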